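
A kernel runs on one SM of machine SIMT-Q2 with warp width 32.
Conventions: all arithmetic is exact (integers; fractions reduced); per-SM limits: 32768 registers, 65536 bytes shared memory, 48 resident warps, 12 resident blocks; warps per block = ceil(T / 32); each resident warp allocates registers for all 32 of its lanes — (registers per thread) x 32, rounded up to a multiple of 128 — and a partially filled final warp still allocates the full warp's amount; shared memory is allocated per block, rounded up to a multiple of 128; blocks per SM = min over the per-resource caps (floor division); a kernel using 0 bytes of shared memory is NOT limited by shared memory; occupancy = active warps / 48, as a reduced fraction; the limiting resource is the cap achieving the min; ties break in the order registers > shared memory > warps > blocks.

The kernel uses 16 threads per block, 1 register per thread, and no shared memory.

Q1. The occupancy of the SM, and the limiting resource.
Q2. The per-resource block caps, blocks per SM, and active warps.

Answer: occupancy 1/4, limited by blocks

registers: 256 blocks
shared memory: no limit (kernel uses none)
warps: 48 blocks
blocks: 12 blocks

Answer: 12 blocks, 12 active warps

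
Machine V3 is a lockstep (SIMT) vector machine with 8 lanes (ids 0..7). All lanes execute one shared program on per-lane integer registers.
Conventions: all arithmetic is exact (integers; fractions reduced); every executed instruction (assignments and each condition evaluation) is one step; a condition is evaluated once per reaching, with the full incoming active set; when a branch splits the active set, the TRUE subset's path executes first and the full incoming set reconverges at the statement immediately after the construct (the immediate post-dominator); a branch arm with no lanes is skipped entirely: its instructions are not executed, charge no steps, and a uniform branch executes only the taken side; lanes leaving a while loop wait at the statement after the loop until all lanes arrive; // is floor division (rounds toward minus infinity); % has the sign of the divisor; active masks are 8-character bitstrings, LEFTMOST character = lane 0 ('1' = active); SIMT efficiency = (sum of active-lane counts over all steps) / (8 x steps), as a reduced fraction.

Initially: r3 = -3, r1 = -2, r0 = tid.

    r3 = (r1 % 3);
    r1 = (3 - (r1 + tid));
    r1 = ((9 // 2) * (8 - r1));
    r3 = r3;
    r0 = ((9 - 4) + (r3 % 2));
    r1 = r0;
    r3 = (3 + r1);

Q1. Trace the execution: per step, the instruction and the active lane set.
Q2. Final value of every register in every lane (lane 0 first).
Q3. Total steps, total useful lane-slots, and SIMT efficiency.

step 0: r3 <- (r1 % 3)               11111111
step 1: r1 <- (3 - (r1 + tid))       11111111
step 2: r1 <- ((9 // 2) * (8 - r1))  11111111
step 3: r3 <- r3                     11111111
step 4: r0 <- ((9 - 4) + (r3 % 2))   11111111
step 5: r1 <- r0                     11111111
step 6: r3 <- (3 + r1)               11111111

Answer: 7 steps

r3: 9,9,9,9,9,9,9,9
r1: 6,6,6,6,6,6,6,6
r0: 6,6,6,6,6,6,6,6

steps = 7; useful = 56; efficiency = 56/56 = 1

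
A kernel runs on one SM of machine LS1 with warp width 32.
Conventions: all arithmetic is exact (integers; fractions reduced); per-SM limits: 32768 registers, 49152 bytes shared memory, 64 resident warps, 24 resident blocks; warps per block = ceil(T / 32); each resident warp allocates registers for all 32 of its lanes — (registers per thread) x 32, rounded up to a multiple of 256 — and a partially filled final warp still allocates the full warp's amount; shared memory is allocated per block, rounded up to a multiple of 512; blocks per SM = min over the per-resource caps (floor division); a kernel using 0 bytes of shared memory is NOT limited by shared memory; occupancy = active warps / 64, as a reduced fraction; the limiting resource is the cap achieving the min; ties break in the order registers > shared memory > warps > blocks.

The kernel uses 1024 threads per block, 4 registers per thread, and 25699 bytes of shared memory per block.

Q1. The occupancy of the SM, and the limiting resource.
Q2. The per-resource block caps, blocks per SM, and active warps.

Answer: occupancy 1/2, limited by shared memory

registers: 4 blocks
shared memory: 1 block
warps: 2 blocks
blocks: 24 blocks

Answer: 1 block, 32 active warps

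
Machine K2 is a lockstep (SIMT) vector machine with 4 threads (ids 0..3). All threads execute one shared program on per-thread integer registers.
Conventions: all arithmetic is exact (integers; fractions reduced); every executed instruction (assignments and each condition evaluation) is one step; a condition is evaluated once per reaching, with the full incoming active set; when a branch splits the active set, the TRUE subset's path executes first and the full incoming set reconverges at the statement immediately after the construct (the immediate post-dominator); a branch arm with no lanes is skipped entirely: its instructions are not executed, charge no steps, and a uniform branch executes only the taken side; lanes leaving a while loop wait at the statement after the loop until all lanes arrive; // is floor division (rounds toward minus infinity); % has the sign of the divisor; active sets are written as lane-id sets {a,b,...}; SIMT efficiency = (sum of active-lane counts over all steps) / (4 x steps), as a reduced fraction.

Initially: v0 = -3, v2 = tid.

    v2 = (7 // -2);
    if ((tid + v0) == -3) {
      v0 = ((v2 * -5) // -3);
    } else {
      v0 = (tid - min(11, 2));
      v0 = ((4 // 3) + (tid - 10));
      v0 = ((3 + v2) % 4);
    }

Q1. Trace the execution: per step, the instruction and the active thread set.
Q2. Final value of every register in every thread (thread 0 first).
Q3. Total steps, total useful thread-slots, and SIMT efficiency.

step 0: v2 <- (7 // -2)              {0,1,2,3}
step 1: eval ((tid + v0) == -3)      {0,1,2,3}
step 2: v0 <- ((v2 * -5) // -3)      {0}
step 3: v0 <- (tid - min(11, 2))     {1,2,3}
step 4: v0 <- ((4 // 3) + (tid - 10)) {1,2,3}
step 5: v0 <- ((3 + v2) % 4)         {1,2,3}

Answer: 6 steps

v0: -7,3,3,3
v2: -4,-4,-4,-4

steps = 6; useful = 18; efficiency = 18/24 = 3/4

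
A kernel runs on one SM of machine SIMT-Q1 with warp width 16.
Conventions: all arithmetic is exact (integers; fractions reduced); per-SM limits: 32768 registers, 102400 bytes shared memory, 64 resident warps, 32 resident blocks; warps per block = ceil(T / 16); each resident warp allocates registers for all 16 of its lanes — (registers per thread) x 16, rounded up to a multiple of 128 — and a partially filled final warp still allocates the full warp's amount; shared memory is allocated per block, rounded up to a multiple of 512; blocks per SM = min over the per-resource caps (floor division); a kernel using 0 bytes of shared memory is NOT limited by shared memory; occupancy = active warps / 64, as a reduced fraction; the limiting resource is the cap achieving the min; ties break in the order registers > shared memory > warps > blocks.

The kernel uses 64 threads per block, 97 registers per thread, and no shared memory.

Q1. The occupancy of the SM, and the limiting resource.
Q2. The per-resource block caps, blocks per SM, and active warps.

Answer: occupancy 1/4, limited by registers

registers: 4 blocks
shared memory: no limit (kernel uses none)
warps: 16 blocks
blocks: 32 blocks

Answer: 4 blocks, 16 active warps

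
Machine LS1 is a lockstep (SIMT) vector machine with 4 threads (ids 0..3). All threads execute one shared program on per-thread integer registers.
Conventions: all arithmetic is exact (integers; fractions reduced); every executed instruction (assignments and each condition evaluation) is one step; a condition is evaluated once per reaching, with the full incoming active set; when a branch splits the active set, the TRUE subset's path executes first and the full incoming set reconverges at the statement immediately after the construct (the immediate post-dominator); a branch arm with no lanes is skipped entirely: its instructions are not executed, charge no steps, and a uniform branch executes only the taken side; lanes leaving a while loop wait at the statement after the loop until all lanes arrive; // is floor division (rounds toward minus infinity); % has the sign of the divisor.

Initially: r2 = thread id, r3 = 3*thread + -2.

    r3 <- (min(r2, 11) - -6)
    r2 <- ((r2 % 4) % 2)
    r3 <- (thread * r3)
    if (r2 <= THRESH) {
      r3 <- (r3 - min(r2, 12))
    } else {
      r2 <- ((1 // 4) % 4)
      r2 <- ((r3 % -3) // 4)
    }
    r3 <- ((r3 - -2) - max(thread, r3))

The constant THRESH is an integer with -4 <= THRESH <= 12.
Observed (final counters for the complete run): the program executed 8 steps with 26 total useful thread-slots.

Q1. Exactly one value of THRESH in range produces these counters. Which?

Answer: THRESH = 0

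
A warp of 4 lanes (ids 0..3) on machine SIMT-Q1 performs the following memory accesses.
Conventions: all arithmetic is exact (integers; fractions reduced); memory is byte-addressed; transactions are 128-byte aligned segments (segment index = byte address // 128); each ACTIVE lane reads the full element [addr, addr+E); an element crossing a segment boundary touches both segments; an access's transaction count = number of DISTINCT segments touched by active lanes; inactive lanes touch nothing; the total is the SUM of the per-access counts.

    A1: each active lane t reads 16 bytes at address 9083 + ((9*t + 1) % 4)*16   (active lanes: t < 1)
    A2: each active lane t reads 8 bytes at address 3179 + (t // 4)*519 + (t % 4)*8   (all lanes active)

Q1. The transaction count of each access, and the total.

A1: 1 transaction
A2: 2 transactions

Answer: 1,2; total 3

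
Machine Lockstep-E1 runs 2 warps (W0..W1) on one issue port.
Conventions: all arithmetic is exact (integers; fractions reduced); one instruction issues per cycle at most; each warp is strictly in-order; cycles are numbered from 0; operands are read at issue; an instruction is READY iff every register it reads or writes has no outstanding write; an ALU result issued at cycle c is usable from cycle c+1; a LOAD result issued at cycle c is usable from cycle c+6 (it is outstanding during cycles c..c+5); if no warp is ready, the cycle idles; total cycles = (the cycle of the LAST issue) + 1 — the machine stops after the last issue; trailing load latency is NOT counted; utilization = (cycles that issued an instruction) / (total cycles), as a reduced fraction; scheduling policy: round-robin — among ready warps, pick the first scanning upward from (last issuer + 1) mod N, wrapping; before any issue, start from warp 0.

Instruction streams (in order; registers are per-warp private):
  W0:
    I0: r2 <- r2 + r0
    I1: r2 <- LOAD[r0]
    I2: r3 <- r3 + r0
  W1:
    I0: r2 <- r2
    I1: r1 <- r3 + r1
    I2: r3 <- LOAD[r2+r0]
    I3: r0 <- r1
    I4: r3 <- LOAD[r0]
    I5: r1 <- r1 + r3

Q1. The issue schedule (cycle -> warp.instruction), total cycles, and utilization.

cycle 0: W0.I0
cycle 1: W1.I0
cycle 2: W0.I1
cycle 3: W1.I1
cycle 4: W0.I2
cycle 5: W1.I2
cycle 6: W1.I3
cycle 7: idle
cycle 8: idle
cycle 9: idle
cycle 10: idle
cycle 11: W1.I4
cycle 12: idle
cycle 13: idle
cycle 14: idle
cycle 15: idle
cycle 16: idle
cycle 17: W1.I5

Answer: 18 cycles, utilization 1/2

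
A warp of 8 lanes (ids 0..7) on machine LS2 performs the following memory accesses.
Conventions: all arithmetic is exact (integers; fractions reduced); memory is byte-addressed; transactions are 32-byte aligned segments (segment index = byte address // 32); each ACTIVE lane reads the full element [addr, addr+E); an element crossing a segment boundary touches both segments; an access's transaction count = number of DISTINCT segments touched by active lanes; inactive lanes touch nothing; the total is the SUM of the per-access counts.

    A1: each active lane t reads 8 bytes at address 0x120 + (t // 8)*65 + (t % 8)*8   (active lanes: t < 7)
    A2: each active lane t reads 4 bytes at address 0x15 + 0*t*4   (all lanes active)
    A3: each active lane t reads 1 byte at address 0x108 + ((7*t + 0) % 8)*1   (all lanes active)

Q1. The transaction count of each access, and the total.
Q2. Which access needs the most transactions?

A1: 2 transactions
A2: 1 transaction
A3: 1 transaction

Answer: 2,1,1; total 4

Answer: A1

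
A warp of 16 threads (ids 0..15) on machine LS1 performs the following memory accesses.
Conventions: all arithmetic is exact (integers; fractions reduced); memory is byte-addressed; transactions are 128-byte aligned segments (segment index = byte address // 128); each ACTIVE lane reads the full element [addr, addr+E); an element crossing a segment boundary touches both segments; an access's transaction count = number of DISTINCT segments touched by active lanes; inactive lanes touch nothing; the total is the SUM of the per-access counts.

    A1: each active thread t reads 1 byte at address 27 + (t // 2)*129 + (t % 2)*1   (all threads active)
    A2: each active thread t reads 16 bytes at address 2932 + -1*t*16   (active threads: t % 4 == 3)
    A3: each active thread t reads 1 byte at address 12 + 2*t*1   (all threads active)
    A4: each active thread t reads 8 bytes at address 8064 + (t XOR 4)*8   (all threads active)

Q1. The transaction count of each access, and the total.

A1: 8 transactions
A2: 2 transactions
A3: 1 transaction
A4: 1 transaction

Answer: 8,2,1,1; total 12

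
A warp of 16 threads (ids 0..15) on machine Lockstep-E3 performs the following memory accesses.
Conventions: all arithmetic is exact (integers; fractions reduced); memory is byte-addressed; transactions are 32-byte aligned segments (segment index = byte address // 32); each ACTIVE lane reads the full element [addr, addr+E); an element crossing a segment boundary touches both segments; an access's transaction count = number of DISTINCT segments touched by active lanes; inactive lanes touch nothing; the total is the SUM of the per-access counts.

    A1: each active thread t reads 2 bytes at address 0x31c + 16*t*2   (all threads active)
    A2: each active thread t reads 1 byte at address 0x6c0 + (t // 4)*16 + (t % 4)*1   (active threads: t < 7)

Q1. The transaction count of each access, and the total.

A1: 16 transactions
A2: 1 transaction

Answer: 16,1; total 17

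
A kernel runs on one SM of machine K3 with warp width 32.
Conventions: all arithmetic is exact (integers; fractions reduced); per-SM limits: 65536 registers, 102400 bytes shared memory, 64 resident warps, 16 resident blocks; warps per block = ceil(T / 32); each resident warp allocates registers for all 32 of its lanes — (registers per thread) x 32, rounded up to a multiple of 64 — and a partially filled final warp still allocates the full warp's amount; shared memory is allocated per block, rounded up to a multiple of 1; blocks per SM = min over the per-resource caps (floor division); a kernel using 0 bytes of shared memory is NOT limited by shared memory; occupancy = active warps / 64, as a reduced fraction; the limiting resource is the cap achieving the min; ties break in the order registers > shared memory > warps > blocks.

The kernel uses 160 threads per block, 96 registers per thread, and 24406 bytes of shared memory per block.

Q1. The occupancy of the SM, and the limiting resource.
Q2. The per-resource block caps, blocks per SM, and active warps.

Answer: occupancy 5/16, limited by registers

registers: 4 blocks
shared memory: 4 blocks
warps: 12 blocks
blocks: 16 blocks

Answer: 4 blocks, 20 active warps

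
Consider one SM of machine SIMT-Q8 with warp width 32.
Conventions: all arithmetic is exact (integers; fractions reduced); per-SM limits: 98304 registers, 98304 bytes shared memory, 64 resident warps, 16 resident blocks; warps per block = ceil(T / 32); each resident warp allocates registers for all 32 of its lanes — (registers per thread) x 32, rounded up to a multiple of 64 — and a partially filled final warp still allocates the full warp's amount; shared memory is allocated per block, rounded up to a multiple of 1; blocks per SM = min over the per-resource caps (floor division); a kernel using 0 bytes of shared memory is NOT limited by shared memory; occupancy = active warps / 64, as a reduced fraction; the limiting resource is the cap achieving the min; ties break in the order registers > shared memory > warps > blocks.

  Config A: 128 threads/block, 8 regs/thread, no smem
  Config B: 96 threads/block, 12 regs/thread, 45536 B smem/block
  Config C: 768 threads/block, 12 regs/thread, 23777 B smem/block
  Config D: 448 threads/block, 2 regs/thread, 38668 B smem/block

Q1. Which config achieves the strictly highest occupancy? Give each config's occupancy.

occupancies: A 1, B 3/32, C 3/4, D 7/16

Answer: A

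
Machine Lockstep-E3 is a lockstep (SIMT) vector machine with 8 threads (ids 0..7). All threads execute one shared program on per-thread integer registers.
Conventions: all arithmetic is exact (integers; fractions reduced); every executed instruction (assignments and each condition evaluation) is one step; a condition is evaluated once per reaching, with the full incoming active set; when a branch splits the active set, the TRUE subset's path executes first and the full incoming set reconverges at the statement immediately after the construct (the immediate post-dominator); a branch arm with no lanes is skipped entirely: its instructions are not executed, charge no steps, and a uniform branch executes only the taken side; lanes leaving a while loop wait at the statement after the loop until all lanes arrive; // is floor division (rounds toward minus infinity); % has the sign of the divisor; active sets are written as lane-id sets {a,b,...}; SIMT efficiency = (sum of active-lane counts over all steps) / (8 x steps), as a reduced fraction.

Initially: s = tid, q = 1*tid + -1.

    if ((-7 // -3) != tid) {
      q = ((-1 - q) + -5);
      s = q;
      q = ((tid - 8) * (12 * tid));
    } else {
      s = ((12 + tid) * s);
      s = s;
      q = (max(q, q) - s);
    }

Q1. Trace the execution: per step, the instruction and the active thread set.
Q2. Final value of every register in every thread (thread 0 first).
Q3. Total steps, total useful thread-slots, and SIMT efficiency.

step 0: eval ((-7 // -3) != tid)     {0,1,2,3,4,5,6,7}
step 1: q <- ((-1 - q) + -5)         {0,1,3,4,5,6,7}
step 2: s <- q                       {0,1,3,4,5,6,7}
step 3: q <- ((tid - 8) * (12 * tid)) {0,1,3,4,5,6,7}
step 4: s <- ((12 + tid) * s)        {2}
step 5: s <- s                       {2}
step 6: q <- (max(q, q) - s)         {2}

Answer: 7 steps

s: -5,-6,28,-8,-9,-10,-11,-12
q: 0,-84,-27,-180,-192,-180,-144,-84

steps = 7; useful = 32; efficiency = 32/56 = 4/7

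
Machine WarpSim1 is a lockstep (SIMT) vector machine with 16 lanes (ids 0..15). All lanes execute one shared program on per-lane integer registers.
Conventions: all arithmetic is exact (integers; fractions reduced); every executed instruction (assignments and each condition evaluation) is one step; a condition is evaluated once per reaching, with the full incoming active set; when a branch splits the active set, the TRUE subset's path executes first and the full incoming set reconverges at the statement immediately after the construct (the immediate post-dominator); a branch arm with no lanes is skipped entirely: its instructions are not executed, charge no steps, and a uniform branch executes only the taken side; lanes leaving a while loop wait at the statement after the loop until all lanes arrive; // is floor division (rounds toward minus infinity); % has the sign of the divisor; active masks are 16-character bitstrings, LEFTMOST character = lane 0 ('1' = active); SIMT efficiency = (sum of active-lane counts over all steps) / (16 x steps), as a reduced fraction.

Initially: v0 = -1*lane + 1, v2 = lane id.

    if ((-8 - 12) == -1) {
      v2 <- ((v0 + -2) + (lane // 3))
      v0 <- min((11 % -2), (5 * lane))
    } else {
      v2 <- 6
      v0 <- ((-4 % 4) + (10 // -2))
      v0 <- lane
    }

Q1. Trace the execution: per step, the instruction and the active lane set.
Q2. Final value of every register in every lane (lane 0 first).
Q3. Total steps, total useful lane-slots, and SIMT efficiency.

step 0: eval ((-8 - 12) == -1)       1111111111111111
step 1: v2 <- 6                      1111111111111111
step 2: v0 <- ((-4 % 4) + (10 // -2)) 1111111111111111
step 3: v0 <- lane                   1111111111111111

Answer: 4 steps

v0: 0,1,2,3,4,5,6,7,8,9,10,11,12,13,14,15
v2: 6,6,6,6,6,6,6,6,6,6,6,6,6,6,6,6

steps = 4; useful = 64; efficiency = 64/64 = 1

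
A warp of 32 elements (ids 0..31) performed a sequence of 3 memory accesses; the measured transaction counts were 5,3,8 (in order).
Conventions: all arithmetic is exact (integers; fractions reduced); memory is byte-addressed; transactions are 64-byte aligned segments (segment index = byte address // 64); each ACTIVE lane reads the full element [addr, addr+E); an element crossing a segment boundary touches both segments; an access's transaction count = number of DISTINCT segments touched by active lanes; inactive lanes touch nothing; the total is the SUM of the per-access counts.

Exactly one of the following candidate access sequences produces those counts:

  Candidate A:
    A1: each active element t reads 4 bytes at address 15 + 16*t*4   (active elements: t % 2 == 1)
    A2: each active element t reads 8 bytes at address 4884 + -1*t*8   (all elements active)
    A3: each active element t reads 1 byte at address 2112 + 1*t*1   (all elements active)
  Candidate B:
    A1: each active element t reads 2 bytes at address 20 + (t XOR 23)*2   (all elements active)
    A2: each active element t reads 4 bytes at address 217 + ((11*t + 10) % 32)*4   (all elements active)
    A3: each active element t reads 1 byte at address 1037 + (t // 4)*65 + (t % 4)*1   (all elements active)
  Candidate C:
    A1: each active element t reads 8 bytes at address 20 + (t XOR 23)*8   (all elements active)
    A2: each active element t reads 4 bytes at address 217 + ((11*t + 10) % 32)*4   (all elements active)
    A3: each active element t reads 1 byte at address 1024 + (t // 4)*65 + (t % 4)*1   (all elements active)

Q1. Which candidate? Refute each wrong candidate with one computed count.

A: A1 gives 16 transactions, not 5
B: A1 gives 2 transactions, not 5
C: all counts match (5,3,8)

Answer: C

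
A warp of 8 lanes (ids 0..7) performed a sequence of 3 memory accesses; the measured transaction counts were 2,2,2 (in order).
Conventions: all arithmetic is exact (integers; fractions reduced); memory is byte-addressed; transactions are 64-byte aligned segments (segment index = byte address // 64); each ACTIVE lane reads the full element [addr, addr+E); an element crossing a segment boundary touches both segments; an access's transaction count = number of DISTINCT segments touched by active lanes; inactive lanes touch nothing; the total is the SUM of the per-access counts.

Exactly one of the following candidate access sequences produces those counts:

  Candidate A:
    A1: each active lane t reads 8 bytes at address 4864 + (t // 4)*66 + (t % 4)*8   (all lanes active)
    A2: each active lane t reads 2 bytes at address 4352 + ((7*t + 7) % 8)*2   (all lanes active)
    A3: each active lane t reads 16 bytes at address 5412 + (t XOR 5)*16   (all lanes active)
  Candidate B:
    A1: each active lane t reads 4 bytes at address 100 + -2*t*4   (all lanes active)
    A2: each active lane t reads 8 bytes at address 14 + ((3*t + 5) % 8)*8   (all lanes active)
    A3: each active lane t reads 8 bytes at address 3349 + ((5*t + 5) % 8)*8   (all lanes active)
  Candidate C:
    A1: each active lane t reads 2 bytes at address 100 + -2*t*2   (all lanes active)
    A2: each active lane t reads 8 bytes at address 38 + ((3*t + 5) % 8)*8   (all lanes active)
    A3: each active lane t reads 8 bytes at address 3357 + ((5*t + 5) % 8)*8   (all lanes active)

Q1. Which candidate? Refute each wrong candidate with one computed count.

A: A2 gives 1 transaction, not 2
C: A1 gives 1 transaction, not 2
B: all counts match (2,2,2)

Answer: B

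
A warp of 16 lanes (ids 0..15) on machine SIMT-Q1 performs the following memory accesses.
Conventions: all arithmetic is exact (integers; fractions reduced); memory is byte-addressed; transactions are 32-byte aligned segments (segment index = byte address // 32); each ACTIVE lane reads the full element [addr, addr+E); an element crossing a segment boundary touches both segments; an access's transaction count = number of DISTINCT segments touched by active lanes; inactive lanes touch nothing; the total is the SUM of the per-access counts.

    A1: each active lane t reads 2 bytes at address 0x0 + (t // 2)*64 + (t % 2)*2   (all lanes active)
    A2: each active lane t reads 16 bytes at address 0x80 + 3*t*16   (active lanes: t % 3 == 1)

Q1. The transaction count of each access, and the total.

A1: 8 transactions
A2: 5 transactions

Answer: 8,5; total 13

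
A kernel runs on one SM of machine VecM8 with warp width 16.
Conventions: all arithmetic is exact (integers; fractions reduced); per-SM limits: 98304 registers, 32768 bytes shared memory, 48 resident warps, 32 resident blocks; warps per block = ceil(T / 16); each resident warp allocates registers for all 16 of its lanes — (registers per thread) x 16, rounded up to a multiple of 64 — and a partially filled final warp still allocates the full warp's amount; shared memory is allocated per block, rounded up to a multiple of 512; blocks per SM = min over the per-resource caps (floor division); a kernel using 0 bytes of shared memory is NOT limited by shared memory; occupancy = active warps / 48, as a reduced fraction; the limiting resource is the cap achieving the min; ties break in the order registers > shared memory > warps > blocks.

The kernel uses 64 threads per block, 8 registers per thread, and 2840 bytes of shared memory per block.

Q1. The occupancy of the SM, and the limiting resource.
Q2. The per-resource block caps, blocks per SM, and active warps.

Answer: occupancy 5/6, limited by shared memory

registers: 192 blocks
shared memory: 10 blocks
warps: 12 blocks
blocks: 32 blocks

Answer: 10 blocks, 40 active warps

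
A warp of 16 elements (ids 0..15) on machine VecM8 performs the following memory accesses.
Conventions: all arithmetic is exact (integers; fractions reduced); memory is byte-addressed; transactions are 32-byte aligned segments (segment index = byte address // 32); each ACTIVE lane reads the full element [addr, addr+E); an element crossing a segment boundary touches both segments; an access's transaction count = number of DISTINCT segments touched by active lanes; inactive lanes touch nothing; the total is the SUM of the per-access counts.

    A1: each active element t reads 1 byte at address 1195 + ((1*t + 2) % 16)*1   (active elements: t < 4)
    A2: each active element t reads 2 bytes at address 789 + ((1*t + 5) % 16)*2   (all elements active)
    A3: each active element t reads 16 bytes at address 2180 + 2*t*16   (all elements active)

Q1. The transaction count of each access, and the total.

A1: 1 transaction
A2: 2 transactions
A3: 16 transactions

Answer: 1,2,16; total 19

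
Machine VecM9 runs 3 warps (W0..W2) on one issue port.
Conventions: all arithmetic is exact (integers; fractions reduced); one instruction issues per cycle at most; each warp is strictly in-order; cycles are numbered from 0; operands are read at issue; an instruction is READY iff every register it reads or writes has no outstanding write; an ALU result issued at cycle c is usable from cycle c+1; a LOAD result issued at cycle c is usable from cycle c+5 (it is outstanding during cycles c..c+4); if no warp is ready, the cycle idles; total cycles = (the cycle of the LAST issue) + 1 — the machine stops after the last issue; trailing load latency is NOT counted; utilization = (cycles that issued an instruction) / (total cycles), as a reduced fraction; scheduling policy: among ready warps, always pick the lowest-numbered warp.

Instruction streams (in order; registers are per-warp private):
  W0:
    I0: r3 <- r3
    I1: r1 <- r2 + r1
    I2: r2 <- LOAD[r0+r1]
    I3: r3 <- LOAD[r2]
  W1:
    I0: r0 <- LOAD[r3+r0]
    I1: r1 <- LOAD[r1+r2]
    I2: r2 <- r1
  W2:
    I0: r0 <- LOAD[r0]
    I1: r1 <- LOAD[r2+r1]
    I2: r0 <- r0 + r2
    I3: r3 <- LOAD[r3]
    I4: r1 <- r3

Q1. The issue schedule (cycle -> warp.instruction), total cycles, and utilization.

cycle 0: W0.I0
cycle 1: W0.I1
cycle 2: W0.I2
cycle 3: W1.I0
cycle 4: W1.I1
cycle 5: W2.I0
cycle 6: W2.I1
cycle 7: W0.I3
cycle 8: idle
cycle 9: W1.I2
cycle 10: W2.I2
cycle 11: W2.I3
cycle 12: idle
cycle 13: idle
cycle 14: idle
cycle 15: idle
cycle 16: W2.I4

Answer: 17 cycles, utilization 12/17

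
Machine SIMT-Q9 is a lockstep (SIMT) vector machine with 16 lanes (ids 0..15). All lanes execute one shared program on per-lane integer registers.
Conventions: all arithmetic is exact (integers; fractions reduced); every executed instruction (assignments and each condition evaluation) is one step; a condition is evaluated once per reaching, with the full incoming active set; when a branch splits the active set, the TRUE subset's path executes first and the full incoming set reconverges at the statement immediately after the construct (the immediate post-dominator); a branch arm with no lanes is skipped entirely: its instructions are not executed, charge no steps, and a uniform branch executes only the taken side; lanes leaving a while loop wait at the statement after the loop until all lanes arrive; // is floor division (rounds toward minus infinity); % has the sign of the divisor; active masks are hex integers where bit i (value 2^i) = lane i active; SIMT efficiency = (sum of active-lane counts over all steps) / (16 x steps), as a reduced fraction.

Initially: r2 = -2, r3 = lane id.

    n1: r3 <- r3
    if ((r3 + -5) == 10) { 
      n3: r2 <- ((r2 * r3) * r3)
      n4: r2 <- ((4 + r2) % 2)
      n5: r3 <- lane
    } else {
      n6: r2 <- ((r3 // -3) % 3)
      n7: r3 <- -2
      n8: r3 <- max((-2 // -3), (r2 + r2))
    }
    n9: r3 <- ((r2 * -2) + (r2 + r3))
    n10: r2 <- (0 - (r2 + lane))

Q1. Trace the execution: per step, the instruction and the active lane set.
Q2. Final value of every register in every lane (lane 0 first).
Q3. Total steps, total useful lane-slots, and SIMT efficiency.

step 0: r3 <- r3                     0xffff
step 1: eval ((r3 + -5) == 10)       0xffff
step 2: r2 <- ((r2 * r3) * r3)       0x8000
step 3: r2 <- ((4 + r2) % 2)         0x8000
step 4: r3 <- lane                   0x8000
step 5: r2 <- ((r3 // -3) % 3)       0x7fff
step 6: r3 <- -2                     0x7fff
step 7: r3 <- max((-2 // -3), (r2 + r2)) 0x7fff
step 8: r3 <- ((r2 * -2) + (r2 + r3)) 0xffff
step 9: r2 <- (0 - (r2 + lane))      0xffff

Answer: 10 steps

r2: 0,-3,-4,-5,-5,-6,-7,-7,-8,-9,-12,-13,-14,-14,-15,-15
r3: 0,2,2,2,1,1,1,0,0,0,2,2,2,1,1,15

steps = 10; useful = 112; efficiency = 112/160 = 7/10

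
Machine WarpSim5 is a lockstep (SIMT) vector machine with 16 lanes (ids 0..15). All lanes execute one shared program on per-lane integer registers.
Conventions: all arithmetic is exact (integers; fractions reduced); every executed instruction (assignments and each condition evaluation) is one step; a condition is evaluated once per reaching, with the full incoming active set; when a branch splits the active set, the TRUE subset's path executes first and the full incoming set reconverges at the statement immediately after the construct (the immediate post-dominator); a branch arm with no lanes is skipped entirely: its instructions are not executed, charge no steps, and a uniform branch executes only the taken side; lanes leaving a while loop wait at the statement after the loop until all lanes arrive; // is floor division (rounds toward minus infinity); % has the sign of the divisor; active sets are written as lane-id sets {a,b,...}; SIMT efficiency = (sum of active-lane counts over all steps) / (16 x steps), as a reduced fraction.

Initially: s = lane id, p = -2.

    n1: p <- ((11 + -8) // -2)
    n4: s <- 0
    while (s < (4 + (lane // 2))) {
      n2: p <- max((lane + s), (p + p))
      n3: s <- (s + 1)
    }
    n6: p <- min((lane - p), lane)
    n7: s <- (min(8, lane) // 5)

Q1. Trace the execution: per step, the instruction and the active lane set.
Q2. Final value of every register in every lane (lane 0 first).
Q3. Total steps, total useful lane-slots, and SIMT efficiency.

step 0: p <- ((11 + -8) // -2)       {0,1,2,3,4,5,6,7,8,9,10,11,12,13,14,15}
step 1: s <- 0                       {0,1,2,3,4,5,6,7,8,9,10,11,12,13,14,15}
step 2: eval (s < (4 + (lane // 2))) {0,1,2,3,4,5,6,7,8,9,10,11,12,13,14,15}
step 3: p <- max((lane + s), (p + p)) {0,1,2,3,4,5,6,7,8,9,10,11,12,13,14,15}
step 4: s <- (s + 1)                 {0,1,2,3,4,5,6,7,8,9,10,11,12,13,14,15}
step 5: eval (s < (4 + (lane // 2))) {0,1,2,3,4,5,6,7,8,9,10,11,12,13,14,15}
step 6: p <- max((lane + s), (p + p)) {0,1,2,3,4,5,6,7,8,9,10,11,12,13,14,15}
step 7: s <- (s + 1)                 {0,1,2,3,4,5,6,7,8,9,10,11,12,13,14,15}
step 8: eval (s < (4 + (lane // 2))) {0,1,2,3,4,5,6,7,8,9,10,11,12,13,14,15}
step 9: p <- max((lane + s), (p + p)) {0,1,2,3,4,5,6,7,8,9,10,11,12,13,14,15}
step 10: s <- (s + 1)                 {0,1,2,3,4,5,6,7,8,9,10,11,12,13,14,15}
step 11: eval (s < (4 + (lane // 2))) {0,1,2,3,4,5,6,7,8,9,10,11,12,13,14,15}
step 12: p <- max((lane + s), (p + p)) {0,1,2,3,4,5,6,7,8,9,10,11,12,13,14,15}
step 13: s <- (s + 1)                 {0,1,2,3,4,5,6,7,8,9,10,11,12,13,14,15}
step 14: eval (s < (4 + (lane // 2))) {0,1,2,3,4,5,6,7,8,9,10,11,12,13,14,15}
step 15: p <- max((lane + s), (p + p)) {2,3,4,5,6,7,8,9,10,11,12,13,14,15}
step 16: s <- (s + 1)                 {2,3,4,5,6,7,8,9,10,11,12,13,14,15}
step 17: eval (s < (4 + (lane // 2))) {2,3,4,5,6,7,8,9,10,11,12,13,14,15}
step 18: p <- max((lane + s), (p + p)) {4,5,6,7,8,9,10,11,12,13,14,15}
step 19: s <- (s + 1)                 {4,5,6,7,8,9,10,11,12,13,14,15}
step 20: eval (s < (4 + (lane // 2))) {4,5,6,7,8,9,10,11,12,13,14,15}
step 21: p <- max((lane + s), (p + p)) {6,7,8,9,10,11,12,13,14,15}
step 22: s <- (s + 1)                 {6,7,8,9,10,11,12,13,14,15}
step 23: eval (s < (4 + (lane // 2))) {6,7,8,9,10,11,12,13,14,15}
step 24: p <- max((lane + s), (p + p)) {8,9,10,11,12,13,14,15}
step 25: s <- (s + 1)                 {8,9,10,11,12,13,14,15}
step 26: eval (s < (4 + (lane // 2))) {8,9,10,11,12,13,14,15}
step 27: p <- max((lane + s), (p + p)) {10,11,12,13,14,15}
step 28: s <- (s + 1)                 {10,11,12,13,14,15}
step 29: eval (s < (4 + (lane // 2))) {10,11,12,13,14,15}
step 30: p <- max((lane + s), (p + p)) {12,13,14,15}
step 31: s <- (s + 1)                 {12,13,14,15}
step 32: eval (s < (4 + (lane // 2))) {12,13,14,15}
step 33: p <- max((lane + s), (p + p)) {14,15}
step 34: s <- (s + 1)                 {14,15}
step 35: eval (s < (4 + (lane // 2))) {14,15}
step 36: p <- min((lane - p), lane)   {0,1,2,3,4,5,6,7,8,9,10,11,12,13,14,15}
step 37: s <- (min(8, lane) // 5)     {0,1,2,3,4,5,6,7,8,9,10,11,12,13,14,15}

Answer: 38 steps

s: 0,0,0,0,0,1,1,1,1,1,1,1,1,1,1,1
p: -4,-7,-30,-45,-124,-155,-378,-441,-1016,-1143,-2550,-2805,-6132,-6643,-14322,-15345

steps = 38; useful = 440; efficiency = 440/608 = 55/76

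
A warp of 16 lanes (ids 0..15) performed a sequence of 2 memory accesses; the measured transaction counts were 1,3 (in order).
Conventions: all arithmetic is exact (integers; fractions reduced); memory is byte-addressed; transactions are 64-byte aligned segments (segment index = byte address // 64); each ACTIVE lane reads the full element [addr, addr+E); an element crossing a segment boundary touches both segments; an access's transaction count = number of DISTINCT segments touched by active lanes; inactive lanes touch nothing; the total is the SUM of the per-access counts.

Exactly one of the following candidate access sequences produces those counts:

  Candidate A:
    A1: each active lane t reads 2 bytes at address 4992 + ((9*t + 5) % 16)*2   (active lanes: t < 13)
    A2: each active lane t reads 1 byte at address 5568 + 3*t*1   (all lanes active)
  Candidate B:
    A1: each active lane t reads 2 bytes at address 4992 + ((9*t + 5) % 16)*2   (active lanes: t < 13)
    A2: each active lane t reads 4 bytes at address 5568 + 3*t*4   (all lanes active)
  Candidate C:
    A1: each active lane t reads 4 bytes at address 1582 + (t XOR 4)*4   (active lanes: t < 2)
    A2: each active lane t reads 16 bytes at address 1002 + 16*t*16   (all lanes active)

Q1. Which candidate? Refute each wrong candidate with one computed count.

A: A2 gives 1 transaction, not 3
C: A1 gives 2 transactions, not 1
B: all counts match (1,3)

Answer: B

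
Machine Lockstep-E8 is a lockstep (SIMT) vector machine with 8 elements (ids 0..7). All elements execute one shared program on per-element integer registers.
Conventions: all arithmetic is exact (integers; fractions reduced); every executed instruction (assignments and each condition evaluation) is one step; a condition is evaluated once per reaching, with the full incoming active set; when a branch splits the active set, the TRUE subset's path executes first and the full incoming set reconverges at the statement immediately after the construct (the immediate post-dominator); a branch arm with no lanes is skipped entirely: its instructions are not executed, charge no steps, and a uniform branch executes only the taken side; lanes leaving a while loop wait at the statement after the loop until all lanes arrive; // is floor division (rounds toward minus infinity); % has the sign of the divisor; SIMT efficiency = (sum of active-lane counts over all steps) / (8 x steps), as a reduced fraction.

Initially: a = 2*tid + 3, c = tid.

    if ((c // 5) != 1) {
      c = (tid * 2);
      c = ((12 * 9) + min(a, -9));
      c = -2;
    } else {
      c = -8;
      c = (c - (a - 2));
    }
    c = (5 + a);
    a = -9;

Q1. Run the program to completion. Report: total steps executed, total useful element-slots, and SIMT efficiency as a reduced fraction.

Answer: 8 steps, 45 useful, 45/64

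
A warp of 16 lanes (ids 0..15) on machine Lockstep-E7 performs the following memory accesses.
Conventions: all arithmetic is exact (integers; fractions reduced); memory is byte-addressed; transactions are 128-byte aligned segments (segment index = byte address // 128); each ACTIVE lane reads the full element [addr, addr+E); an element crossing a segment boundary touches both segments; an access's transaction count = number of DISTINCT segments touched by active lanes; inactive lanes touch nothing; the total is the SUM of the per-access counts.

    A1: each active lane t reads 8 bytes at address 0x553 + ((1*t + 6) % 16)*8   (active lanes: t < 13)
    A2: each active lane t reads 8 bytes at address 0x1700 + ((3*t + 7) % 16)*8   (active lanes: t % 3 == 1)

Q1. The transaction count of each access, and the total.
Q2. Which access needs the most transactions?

A1: 2 transactions
A2: 1 transaction

Answer: 2,1; total 3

Answer: A1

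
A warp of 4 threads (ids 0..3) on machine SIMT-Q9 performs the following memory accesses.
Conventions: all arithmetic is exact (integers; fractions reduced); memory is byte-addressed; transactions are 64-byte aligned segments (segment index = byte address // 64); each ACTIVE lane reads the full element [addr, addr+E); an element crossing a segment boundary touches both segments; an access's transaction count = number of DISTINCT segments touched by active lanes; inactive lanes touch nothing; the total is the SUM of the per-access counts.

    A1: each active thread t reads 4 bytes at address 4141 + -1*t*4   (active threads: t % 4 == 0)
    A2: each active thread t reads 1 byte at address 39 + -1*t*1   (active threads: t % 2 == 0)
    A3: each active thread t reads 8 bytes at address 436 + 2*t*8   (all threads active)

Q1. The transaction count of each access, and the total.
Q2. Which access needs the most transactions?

A1: 1 transaction
A2: 1 transaction
A3: 2 transactions

Answer: 1,1,2; total 4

Answer: A3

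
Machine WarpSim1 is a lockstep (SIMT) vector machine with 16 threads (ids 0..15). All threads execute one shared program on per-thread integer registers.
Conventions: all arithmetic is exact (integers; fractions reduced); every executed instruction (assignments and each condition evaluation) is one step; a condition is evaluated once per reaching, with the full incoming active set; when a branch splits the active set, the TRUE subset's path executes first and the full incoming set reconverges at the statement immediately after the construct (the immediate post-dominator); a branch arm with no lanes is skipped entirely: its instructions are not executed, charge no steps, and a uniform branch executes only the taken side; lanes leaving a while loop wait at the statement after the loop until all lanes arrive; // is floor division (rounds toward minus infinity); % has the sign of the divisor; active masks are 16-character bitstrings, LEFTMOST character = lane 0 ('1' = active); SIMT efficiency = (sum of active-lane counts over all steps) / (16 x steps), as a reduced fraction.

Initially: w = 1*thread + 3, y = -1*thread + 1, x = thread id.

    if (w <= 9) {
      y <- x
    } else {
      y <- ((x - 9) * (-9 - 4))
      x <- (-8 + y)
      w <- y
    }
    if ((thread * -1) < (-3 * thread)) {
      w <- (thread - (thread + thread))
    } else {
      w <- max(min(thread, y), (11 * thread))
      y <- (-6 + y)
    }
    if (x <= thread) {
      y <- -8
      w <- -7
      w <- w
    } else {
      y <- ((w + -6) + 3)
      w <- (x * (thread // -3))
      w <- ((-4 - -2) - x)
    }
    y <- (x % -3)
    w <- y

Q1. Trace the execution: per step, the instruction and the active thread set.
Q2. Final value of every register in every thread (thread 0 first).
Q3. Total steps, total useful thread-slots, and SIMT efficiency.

step 0: eval (w <= 9)                1111111111111111
step 1: y <- x                       1111111000000000
step 2: y <- ((x - 9) * (-9 - 4))    0000000111111111
step 3: x <- (-8 + y)                0000000111111111
step 4: w <- y                       0000000111111111
step 5: eval ((thread * -1) < (-3 * thread)) 1111111111111111
step 6: w <- max(min(thread, y), (11 * thread)) 1111111111111111
step 7: y <- (-6 + y)                1111111111111111
step 8: eval (x <= thread)           1111111111111111
step 9: y <- -8                      1111111011111111
step 10: w <- -7                      1111111011111111
step 11: w <- w                       1111111011111111
step 12: y <- ((w + -6) + 3)          0000000100000000
step 13: w <- (x * (thread // -3))    0000000100000000
step 14: w <- ((-4 - -2) - x)         0000000100000000
step 15: y <- (x % -3)                1111111111111111
step 16: w <- y                       1111111111111111

Answer: 17 steps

w: 0,-2,-1,0,-2,-1,0,0,-1,-2,0,-1,-2,0,-1,-2
y: 0,-2,-1,0,-2,-1,0,0,-1,-2,0,-1,-2,0,-1,-2
x: 0,1,2,3,4,5,6,18,5,-8,-21,-34,-47,-60,-73,-86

steps = 17; useful = 194; efficiency = 194/272 = 97/136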